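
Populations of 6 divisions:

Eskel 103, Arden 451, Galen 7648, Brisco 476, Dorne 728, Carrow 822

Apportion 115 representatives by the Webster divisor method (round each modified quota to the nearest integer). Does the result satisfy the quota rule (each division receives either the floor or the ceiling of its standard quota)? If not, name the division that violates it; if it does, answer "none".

Galen

Standard quotas: Eskel 1.158, Arden 5.071, Galen 85.991, Brisco 5.352, Dorne 8.185, Carrow 9.242.
Webster allocation: Eskel 1, Arden 5, Galen 87, Brisco 5, Dorne 8, Carrow 9.
Galen has quota 85.991 (lower 85, upper 86) but receives 87 — outside the quota interval.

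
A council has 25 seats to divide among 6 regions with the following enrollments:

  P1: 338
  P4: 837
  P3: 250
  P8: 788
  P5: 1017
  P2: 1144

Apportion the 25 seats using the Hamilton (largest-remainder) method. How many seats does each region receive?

P1=2, P4=5, P3=1, P8=4, P5=6, P2=7

Standard divisor: 4374 ÷ 25 ≈ 174.96.
Standard quotas: P1 1.932, P4 4.784, P3 1.429, P8 4.504, P5 5.813, P2 6.539.
Lower quotas: P1 1, P4 4, P3 1, P8 4, P5 5, P2 6 (sum 21, leaving 4 seats).
Remainders in descending order: P1 0.932, P5 0.813, P4 0.784, P2 0.539, P8 0.504, P3 0.429.
The surplus seats go to P1, P5, P4, P2.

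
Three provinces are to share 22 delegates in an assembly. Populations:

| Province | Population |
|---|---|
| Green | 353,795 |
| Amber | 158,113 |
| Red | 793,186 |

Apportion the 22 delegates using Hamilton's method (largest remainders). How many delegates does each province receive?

The standard divisor is 1305094/22 ≈ 59322.455.
Standard quotas: Green 5.9639, Amber 2.6653, Red 13.3708.
Lower quotas: Green 5, Amber 2, Red 13 (sum 20, leaving 2 seats).
Remainders in descending order: Green 0.9639, Amber 0.6653, Red 0.3708.
The surplus seats go to Green, Amber.

Green: 6, Amber: 3, Red: 13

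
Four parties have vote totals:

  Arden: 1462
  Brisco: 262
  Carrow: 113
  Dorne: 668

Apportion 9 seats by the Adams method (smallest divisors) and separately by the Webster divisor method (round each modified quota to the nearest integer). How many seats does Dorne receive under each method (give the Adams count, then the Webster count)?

2 and 3

Adams: Arden 5, Brisco 1, Carrow 1, Dorne 2.
Webster: Arden 5, Brisco 1, Carrow 0, Dorne 3.
Dorne gets 2 under Adams and 3 under Webster.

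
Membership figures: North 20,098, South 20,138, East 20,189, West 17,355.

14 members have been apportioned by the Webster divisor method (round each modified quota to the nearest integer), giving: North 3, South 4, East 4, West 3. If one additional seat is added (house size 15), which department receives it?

North

Priority for the next seat is population ÷ (current seats + 0.5).
Priorities: North 5742.286, South 4475.111, East 4486.444, West 4958.571.
Highest priority: North.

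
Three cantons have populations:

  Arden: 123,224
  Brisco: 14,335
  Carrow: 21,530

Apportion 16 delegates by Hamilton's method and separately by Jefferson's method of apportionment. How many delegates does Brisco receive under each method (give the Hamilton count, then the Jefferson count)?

Hamilton: Arden 12, Brisco 2, Carrow 2.
Jefferson: Arden 13, Brisco 1, Carrow 2.
Brisco gets 2 under Hamilton and 1 under Jefferson.

2 and 1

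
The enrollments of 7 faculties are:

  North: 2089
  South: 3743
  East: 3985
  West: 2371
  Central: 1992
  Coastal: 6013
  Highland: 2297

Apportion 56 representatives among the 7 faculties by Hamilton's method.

North 5, South 9, East 10, West 6, Central 5, Coastal 15, Highland 6

The standard divisor is 22490/56 ≈ 401.607.
Standard quotas: North 5.2016, South 9.3201, East 9.9226, West 5.9038, Central 4.9601, Coastal 14.9723, Highland 5.7195.
Lower quotas: North 5, South 9, East 9, West 5, Central 4, Coastal 14, Highland 5 (sum 51, leaving 5 seats).
Remainders in descending order: Coastal 0.9723, Central 0.9601, East 0.9226, West 0.9038, Highland 0.7195, South 0.3201, North 0.2016.
Largest remainders: Coastal, Central, East, West, Highland receive the extra seats.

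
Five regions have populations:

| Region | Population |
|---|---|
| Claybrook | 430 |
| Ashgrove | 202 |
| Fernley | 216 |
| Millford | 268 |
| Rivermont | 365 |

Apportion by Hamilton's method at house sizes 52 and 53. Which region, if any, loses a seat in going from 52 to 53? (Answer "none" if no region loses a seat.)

At 52 seats: Claybrook 15, Ashgrove 7, Fernley 8, Millford 9, Rivermont 13.
At 53 seats: Claybrook 15, Ashgrove 7, Fernley 8, Millford 10, Rivermont 13.
No region's allocation decreased.

none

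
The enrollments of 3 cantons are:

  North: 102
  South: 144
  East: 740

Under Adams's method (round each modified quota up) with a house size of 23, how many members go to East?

Standard divisor 986/23 ≈ 42.87; standard quotas: North 2.379, South 3.359, East 17.262.
Rounding up gives 3, 4, 18 = 25 seats, so the divisor must be adjusted.
With modified divisor 47: modified quotas North 2.170, South 3.064, East 15.745.
Rounding up: North 3, South 4, East 16 (total 23).
East receives 16.

16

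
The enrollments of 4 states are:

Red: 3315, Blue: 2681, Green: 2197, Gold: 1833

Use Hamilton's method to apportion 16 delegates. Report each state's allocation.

Red=5; Blue=4; Green=4; Gold=3

Total 10026; standard divisor 10026/16 ≈ 626.625.
Standard quotas: Red 5.290, Blue 4.278, Green 3.506, Gold 2.925.
Lower quotas: Red 5, Blue 4, Green 3, Gold 2 (sum 14, leaving 2 seats).
Remainders in descending order: Gold 0.925, Green 0.506, Red 0.290, Blue 0.278.
The surplus seats go to Gold, Green.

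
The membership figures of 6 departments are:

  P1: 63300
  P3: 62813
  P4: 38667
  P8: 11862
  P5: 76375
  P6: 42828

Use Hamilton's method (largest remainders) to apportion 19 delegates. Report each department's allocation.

P1=4, P3=4, P4=2, P8=1, P5=5, P6=3

Total 295845; standard divisor 295845/19 ≈ 15570.789.
Standard quotas: P1 4.0653, P3 4.0340, P4 2.4833, P8 0.7618, P5 4.9050, P6 2.7505.
Lower quotas: P1 4, P3 4, P4 2, P8 0, P5 4, P6 2 (sum 16, leaving 3 seats).
Remainders in descending order: P5 0.9050, P8 0.7618, P6 0.7505, P4 0.4833, P1 0.0653, P3 0.0340.
The surplus seats go to P5, P8, P6.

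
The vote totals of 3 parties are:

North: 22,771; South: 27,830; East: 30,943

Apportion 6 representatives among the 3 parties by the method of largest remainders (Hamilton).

North=2, South=2, East=2

The standard divisor is 81544/6 ≈ 13590.667.
Standard quotas: North 1.6755, South 2.0477, East 2.2768.
Lower quotas: North 1, South 2, East 2 (sum 5, leaving 1 seat).
Remainders in descending order: North 0.6755, East 0.2768, South 0.0477.
Largest remainder: North receives the extra seat.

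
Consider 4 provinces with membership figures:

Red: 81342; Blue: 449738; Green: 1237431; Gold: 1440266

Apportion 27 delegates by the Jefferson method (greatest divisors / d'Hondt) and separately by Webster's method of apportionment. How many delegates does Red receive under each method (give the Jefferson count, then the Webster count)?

0 and 1

Jefferson: Red 0, Blue 4, Green 11, Gold 12.
Webster: Red 1, Blue 4, Green 10, Gold 12.
Red gets 0 under Jefferson and 1 under Webster.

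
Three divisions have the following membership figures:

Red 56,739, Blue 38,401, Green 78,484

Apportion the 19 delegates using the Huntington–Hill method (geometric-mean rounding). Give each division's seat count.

Red 6, Blue 4, Green 9

With divisor 9002: modified quotas Red 6.303, Blue 4.266, Green 8.719.
Geometric-mean thresholds: Red √(6·7)=6.481, Blue √(4·5)=4.472, Green √(8·9)=8.485.
Each quota rounded against its threshold gives Red 6, Blue 4, Green 9 (total 19).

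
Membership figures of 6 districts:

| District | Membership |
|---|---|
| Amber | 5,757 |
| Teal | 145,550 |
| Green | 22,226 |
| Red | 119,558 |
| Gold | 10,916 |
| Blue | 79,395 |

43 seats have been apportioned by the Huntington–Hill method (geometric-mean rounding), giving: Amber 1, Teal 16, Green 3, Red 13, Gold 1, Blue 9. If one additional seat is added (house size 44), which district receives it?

Priority for the next seat is population ÷ (√(s·(s+1))).
Priorities: Amber 4070.814, Teal 8825.265, Green 6416.094, Red 8862.229, Gold 7718.778, Blue 8368.968.
Highest priority: Red.

Red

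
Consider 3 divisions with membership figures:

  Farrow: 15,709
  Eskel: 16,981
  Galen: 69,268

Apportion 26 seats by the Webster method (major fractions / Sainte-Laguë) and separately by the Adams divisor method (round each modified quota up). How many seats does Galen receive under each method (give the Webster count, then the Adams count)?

18 and 17

Webster: Farrow 4, Eskel 4, Galen 18.
Adams: Farrow 4, Eskel 5, Galen 17.
Galen gets 18 under Webster and 17 under Adams.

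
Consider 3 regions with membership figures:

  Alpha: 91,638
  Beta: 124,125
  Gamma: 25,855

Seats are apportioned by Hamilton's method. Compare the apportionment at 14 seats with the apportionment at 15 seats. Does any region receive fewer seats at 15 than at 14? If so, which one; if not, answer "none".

At 14 seats: Alpha 5, Beta 7, Gamma 2.
At 15 seats: Alpha 6, Beta 8, Gamma 1.
Gamma drops from 2 to 1.

Gamma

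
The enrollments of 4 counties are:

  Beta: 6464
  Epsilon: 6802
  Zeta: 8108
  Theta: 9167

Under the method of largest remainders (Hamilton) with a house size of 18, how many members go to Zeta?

Standard divisor: 30541 ÷ 18 ≈ 1696.722.
Standard quotas: Beta 3.8097, Epsilon 4.0089, Zeta 4.7786, Theta 5.4028.
Lower quotas: Beta 3, Epsilon 4, Zeta 4, Theta 5 (sum 16, leaving 2 seats).
Remainders in descending order: Beta 0.8097, Zeta 0.7786, Theta 0.4028, Epsilon 0.0089.
Largest remainders: Beta, Zeta receive the extra seats.
Zeta receives 5.

5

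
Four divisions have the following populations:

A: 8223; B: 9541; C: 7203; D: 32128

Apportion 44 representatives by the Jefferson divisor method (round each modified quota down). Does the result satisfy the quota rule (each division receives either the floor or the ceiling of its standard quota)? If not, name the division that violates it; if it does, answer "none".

Standard quotas: A 6.337, B 7.353, C 5.551, D 24.759.
Jefferson allocation: A 6, B 7, C 5, D 26.
D has quota 24.759 (lower 24, upper 25) but receives 26 — outside the quota interval.

D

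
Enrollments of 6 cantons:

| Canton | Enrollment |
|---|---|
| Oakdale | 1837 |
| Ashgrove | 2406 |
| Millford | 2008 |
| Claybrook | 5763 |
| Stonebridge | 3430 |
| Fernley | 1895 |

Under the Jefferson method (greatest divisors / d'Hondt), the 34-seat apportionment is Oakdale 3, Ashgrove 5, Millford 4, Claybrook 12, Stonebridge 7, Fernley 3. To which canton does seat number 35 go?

Priority for the next seat is population ÷ (current seats + 1).
Priorities: Oakdale 459.250, Ashgrove 401.000, Millford 401.600, Claybrook 443.308, Stonebridge 428.750, Fernley 473.750.
Highest priority: Fernley.

Fernley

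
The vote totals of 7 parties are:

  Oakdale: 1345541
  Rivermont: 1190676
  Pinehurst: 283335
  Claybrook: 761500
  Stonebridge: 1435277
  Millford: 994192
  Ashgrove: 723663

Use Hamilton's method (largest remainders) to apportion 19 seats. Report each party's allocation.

Standard divisor: 6734184 ÷ 19 ≈ 354430.737.
Standard quotas: Oakdale 3.7963, Rivermont 3.3594, Pinehurst 0.7994, Claybrook 2.1485, Stonebridge 4.0495, Millford 2.8050, Ashgrove 2.0418.
Lower quotas: Oakdale 3, Rivermont 3, Pinehurst 0, Claybrook 2, Stonebridge 4, Millford 2, Ashgrove 2 (sum 16, leaving 3 seats).
Remainders in descending order: Millford 0.8050, Pinehurst 0.7994, Oakdale 0.7963, Rivermont 0.3594, Claybrook 0.1485, Stonebridge 0.0495, Ashgrove 0.0418.
The surplus seats go to Millford, Pinehurst, Oakdale.

Oakdale 4, Rivermont 3, Pinehurst 1, Claybrook 2, Stonebridge 4, Millford 3, Ashgrove 2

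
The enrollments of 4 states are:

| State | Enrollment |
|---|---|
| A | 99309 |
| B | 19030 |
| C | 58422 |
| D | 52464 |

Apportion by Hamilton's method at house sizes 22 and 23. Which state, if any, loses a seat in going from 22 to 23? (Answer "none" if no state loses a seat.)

none

At 22 seats: A 9, B 2, C 6, D 5.
At 23 seats: A 10, B 2, C 6, D 5.
No state's allocation decreased.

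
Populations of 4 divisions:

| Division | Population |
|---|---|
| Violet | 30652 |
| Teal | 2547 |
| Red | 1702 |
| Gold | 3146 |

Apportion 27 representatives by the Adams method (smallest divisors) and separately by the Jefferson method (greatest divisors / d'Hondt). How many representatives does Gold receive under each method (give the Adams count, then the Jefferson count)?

Adams: Violet 20, Teal 2, Red 2, Gold 3.
Jefferson: Violet 23, Teal 1, Red 1, Gold 2.
Gold gets 3 under Adams and 2 under Jefferson.

3 and 2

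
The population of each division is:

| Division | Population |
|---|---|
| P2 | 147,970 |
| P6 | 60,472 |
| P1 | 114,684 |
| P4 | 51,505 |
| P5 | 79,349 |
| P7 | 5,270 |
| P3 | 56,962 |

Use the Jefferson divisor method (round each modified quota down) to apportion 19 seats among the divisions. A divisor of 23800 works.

P2=6, P6=2, P1=4, P4=2, P5=3, P7=0, P3=2

With modified divisor 23800: modified quotas P2 6.217, P6 2.541, P1 4.819, P4 2.164, P5 3.334, P7 0.221, P3 2.393.
Rounding down: P2 6, P6 2, P1 4, P4 2, P5 3, P7 0, P3 2 (total 19).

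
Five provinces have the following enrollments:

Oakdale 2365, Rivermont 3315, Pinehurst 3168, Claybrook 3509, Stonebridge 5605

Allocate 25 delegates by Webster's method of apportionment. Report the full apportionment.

Oakdale 3; Rivermont 5; Pinehurst 4; Claybrook 5; Stonebridge 8

Standard divisor 17962/25 ≈ 718.48; standard quotas: Oakdale 3.292, Rivermont 4.614, Pinehurst 4.409, Claybrook 4.884, Stonebridge 7.801.
Rounding to the nearest integer gives Oakdale 3, Rivermont 5, Pinehurst 4, Claybrook 5, Stonebridge 8 — total 25, matching the house size, so no adjustment is needed.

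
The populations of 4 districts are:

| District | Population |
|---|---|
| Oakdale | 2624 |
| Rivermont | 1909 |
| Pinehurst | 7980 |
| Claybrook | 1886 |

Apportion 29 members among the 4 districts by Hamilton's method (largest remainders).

Oakdale: 5, Rivermont: 4, Pinehurst: 16, Claybrook: 4

The standard divisor is 14399/29 ≈ 496.517.
Standard quotas: Oakdale 5.2848, Rivermont 3.8448, Pinehurst 16.0719, Claybrook 3.7985.
Lower quotas: Oakdale 5, Rivermont 3, Pinehurst 16, Claybrook 3 (sum 27, leaving 2 seats).
Remainders in descending order: Rivermont 0.8448, Claybrook 0.7985, Oakdale 0.2848, Pinehurst 0.0719.
Largest remainders: Rivermont, Claybrook receive the extra seats.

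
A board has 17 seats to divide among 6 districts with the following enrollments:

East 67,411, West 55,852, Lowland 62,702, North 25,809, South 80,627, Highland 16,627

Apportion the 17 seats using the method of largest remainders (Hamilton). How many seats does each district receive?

East: 4, West: 3, Lowland: 4, North: 1, South: 4, Highland: 1

Total 309028; standard divisor 309028/17 ≈ 18178.118.
Standard quotas: East 3.7084, West 3.0725, Lowland 3.4493, North 1.4198, South 4.4354, Highland 0.9147.
Lower quotas: East 3, West 3, Lowland 3, North 1, South 4, Highland 0 (sum 14, leaving 3 seats).
Remainders in descending order: Highland 0.9147, East 0.7084, Lowland 0.4493, South 0.4354, North 0.4198, West 0.0725.
Largest remainders: Highland, East, Lowland receive the extra seats.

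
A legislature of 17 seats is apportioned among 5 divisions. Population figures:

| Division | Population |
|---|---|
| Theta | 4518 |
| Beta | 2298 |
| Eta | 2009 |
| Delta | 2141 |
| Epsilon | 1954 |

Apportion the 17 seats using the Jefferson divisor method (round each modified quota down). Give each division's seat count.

Theta=6; Beta=3; Eta=3; Delta=3; Epsilon=2

Standard divisor 12920/17 ≈ 760; standard quotas: Theta 5.945, Beta 3.024, Eta 2.643, Delta 2.817, Epsilon 2.571.
Rounding down gives 5, 3, 2, 2, 2 = 14 seats, so the divisor must be adjusted.
With modified divisor 660: modified quotas Theta 6.845, Beta 3.482, Eta 3.044, Delta 3.244, Epsilon 2.961.
Rounding down: Theta 6, Beta 3, Eta 3, Delta 3, Epsilon 2 (total 17).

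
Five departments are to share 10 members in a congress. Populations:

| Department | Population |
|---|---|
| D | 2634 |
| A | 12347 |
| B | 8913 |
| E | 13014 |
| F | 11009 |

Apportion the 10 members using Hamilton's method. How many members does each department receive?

Total 47917; standard divisor 47917/10 ≈ 4791.7.
Standard quotas: D 0.5497, A 2.5767, B 1.8601, E 2.7159, F 2.2975.
Lower quotas: D 0, A 2, B 1, E 2, F 2 (sum 7, leaving 3 seats).
Remainders in descending order: B 0.8601, E 0.7159, A 0.5767, D 0.5497, F 0.2975.
Largest remainders: B, E, A receive the extra seats.

D: 0, A: 3, B: 2, E: 3, F: 2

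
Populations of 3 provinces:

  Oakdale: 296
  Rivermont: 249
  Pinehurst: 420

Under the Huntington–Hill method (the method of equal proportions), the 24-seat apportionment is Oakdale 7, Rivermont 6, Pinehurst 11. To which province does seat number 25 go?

Priority for the next seat is population ÷ (√(s·(s+1))).
Priorities: Oakdale 39.555, Rivermont 38.422, Pinehurst 36.556.
Highest priority: Oakdale.

Oakdale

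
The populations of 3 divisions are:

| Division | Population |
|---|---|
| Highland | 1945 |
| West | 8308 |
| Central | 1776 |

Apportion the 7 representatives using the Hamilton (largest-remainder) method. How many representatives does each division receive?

The standard divisor is 12029/7 ≈ 1718.429.
Standard quotas: Highland 1.1318, West 4.8346, Central 1.0335.
Lower quotas: Highland 1, West 4, Central 1 (sum 6, leaving 1 seat).
Remainders in descending order: West 0.8346, Highland 0.1318, Central 0.0335.
Largest remainder: West receives the extra seat.

Highland: 1, West: 5, Central: 1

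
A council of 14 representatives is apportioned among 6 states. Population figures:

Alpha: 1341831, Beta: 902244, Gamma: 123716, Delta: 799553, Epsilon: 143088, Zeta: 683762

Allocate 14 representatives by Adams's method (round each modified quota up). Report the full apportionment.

Alpha 4, Beta 3, Gamma 1, Delta 3, Epsilon 1, Zeta 2

Standard divisor 3994194/14 ≈ 285299.571; standard quotas: Alpha 4.703, Beta 3.162, Gamma 0.434, Delta 2.803, Epsilon 0.502, Zeta 2.397.
Rounding up gives 5, 4, 1, 3, 1, 3 = 17 seats, so the divisor must be adjusted.
With modified divisor 370800: modified quotas Alpha 3.619, Beta 2.433, Gamma 0.334, Delta 2.156, Epsilon 0.386, Zeta 1.844.
Rounding up: Alpha 4, Beta 3, Gamma 1, Delta 3, Epsilon 1, Zeta 2 (total 14).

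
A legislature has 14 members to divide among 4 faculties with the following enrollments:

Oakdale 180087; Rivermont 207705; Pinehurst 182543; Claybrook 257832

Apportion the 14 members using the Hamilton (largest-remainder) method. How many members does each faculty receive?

Total 828167; standard divisor 828167/14 ≈ 59154.786.
Standard quotas: Oakdale 3.0443, Rivermont 3.5112, Pinehurst 3.0859, Claybrook 4.3586.
Lower quotas: Oakdale 3, Rivermont 3, Pinehurst 3, Claybrook 4 (sum 13, leaving 1 seat).
Remainders in descending order: Rivermont 0.5112, Claybrook 0.3586, Pinehurst 0.0859, Oakdale 0.0443.
Largest remainder: Rivermont receives the extra seat.

Oakdale 3; Rivermont 4; Pinehurst 3; Claybrook 4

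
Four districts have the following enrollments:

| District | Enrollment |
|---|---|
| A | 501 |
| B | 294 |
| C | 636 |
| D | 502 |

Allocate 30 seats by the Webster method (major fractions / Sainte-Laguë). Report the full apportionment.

Standard divisor 1933/30 ≈ 64.433; standard quotas: A 7.775, B 4.563, C 9.871, D 7.791.
Rounding to the nearest integer gives 8, 5, 10, 8 = 31 seats, so the divisor must be adjusted.
With modified divisor 66: modified quotas A 7.591, B 4.455, C 9.636, D 7.606.
Rounding to the nearest integer: A 8, B 4, C 10, D 8 (total 30).

A 8, B 4, C 10, D 8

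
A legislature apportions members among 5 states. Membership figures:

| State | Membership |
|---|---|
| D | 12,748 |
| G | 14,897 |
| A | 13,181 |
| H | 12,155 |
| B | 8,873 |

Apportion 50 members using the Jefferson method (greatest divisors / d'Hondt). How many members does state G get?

12

Standard divisor 61854/50 ≈ 1237.08; standard quotas: D 10.305, G 12.042, A 10.655, H 9.826, B 7.173.
Rounding down gives 10, 12, 10, 9, 7 = 48 seats, so the divisor must be adjusted.
With modified divisor 1180: modified quotas D 10.803, G 12.625, A 11.170, H 10.301, B 7.519.
Rounding down: D 10, G 12, A 11, H 10, B 7 (total 50).
G receives 12.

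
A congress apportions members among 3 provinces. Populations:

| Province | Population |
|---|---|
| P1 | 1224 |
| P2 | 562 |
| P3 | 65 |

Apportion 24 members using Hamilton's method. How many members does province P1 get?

16

The standard divisor is 1851/24 ≈ 77.125.
Standard quotas: P1 15.870, P2 7.287, P3 0.843.
Lower quotas: P1 15, P2 7, P3 0 (sum 22, leaving 2 seats).
Remainders in descending order: P1 0.870, P3 0.843, P2 0.287.
Largest remainders: P1, P3 receive the extra seats.
P1 receives 16.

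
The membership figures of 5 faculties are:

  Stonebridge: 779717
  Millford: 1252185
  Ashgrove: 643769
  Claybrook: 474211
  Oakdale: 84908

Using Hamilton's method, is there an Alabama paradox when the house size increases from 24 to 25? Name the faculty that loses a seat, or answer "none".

At 24 seats: Stonebridge 6, Millford 9, Ashgrove 5, Claybrook 3, Oakdale 1.
At 25 seats: Stonebridge 6, Millford 10, Ashgrove 5, Claybrook 4, Oakdale 0.
Oakdale drops from 1 to 0.

Oakdale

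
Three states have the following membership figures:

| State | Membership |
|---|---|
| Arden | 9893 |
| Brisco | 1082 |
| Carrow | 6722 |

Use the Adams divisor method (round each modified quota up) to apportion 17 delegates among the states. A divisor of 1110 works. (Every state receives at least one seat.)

Arden: 9, Brisco: 1, Carrow: 7

With modified divisor 1110: modified quotas Arden 8.913, Brisco 0.975, Carrow 6.056.
Rounding up: Arden 9, Brisco 1, Carrow 7 (total 17).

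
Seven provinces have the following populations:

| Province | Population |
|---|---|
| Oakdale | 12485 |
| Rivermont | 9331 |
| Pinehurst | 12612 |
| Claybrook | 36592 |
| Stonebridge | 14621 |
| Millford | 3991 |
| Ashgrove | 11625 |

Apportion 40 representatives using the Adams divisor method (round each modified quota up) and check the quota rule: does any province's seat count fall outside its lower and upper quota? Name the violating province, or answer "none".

Standard quotas: Oakdale 4.932, Rivermont 3.686, Pinehurst 4.982, Claybrook 14.455, Stonebridge 5.776, Millford 1.577, Ashgrove 4.592.
Adams allocation: Oakdale 5, Rivermont 4, Pinehurst 5, Claybrook 13, Stonebridge 6, Millford 2, Ashgrove 5.
Claybrook has quota 14.455 (lower 14, upper 15) but receives 13 — outside the quota interval.

Claybrook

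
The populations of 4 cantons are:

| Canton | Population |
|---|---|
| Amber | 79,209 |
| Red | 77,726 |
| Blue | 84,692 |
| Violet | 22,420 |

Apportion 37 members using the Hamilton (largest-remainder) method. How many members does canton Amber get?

11

Total 264047; standard divisor 264047/37 ≈ 7136.405.
Standard quotas: Amber 11.0993, Red 10.8915, Blue 11.8676, Violet 3.1416.
Lower quotas: Amber 11, Red 10, Blue 11, Violet 3 (sum 35, leaving 2 seats).
Remainders in descending order: Red 0.8915, Blue 0.8676, Violet 0.1416, Amber 0.0993.
The surplus seats go to Red, Blue.
Amber receives 11.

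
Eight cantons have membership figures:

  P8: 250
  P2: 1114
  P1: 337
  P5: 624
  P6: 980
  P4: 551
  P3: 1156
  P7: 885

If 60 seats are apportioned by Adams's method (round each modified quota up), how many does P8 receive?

3

Standard divisor 5897/60 ≈ 98.283; standard quotas: P8 2.544, P2 11.335, P1 3.429, P5 6.349, P6 9.971, P4 5.606, P3 11.762, P7 9.005.
Rounding up gives 3, 12, 4, 7, 10, 6, 12, 10 = 64 seats, so the divisor must be adjusted.
With modified divisor 107: modified quotas P8 2.336, P2 10.411, P1 3.150, P5 5.832, P6 9.159, P4 5.150, P3 10.804, P7 8.271.
Rounding up: P8 3, P2 11, P1 4, P5 6, P6 10, P4 6, P3 11, P7 9 (total 60).
P8 receives 3.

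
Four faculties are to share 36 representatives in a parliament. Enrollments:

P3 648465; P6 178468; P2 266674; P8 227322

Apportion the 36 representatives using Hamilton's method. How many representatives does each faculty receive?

P3: 18, P6: 5, P2: 7, P8: 6

The standard divisor is 1320929/36 ≈ 36692.472.
Standard quotas: P3 17.6730, P6 4.8639, P2 7.2678, P8 6.1953.
Lower quotas: P3 17, P6 4, P2 7, P8 6 (sum 34, leaving 2 seats).
Remainders in descending order: P6 0.8639, P3 0.6730, P2 0.2678, P8 0.1953.
Largest remainders: P6, P3 receive the extra seats.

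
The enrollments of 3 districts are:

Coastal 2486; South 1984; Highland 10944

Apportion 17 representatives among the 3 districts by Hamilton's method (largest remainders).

Total 15414; standard divisor 15414/17 ≈ 906.706.
Standard quotas: Coastal 2.7418, South 2.1881, Highland 12.0701.
Lower quotas: Coastal 2, South 2, Highland 12 (sum 16, leaving 1 seat).
Remainders in descending order: Coastal 0.7418, South 0.1881, Highland 0.0701.
The surplus seat goes to Coastal.

Coastal 3, South 2, Highland 12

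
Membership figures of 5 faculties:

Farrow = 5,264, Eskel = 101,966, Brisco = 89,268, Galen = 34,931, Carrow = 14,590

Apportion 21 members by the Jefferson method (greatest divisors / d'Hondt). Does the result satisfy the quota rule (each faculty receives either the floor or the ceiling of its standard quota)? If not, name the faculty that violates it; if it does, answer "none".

Standard quotas: Farrow 0.449, Eskel 8.704, Brisco 7.620, Galen 2.982, Carrow 1.245.
Jefferson allocation: Farrow 0, Eskel 9, Brisco 8, Galen 3, Carrow 1.
Every allocation lies between the lower and upper quota.

none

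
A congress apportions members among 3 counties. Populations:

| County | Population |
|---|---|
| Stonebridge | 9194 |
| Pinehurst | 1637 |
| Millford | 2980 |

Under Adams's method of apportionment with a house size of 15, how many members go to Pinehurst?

Standard divisor 13811/15 ≈ 920.733; standard quotas: Stonebridge 9.986, Pinehurst 1.778, Millford 3.237.
Rounding up gives 10, 2, 4 = 16 seats, so the divisor must be adjusted.
With modified divisor 1000: modified quotas Stonebridge 9.194, Pinehurst 1.637, Millford 2.980.
Rounding up: Stonebridge 10, Pinehurst 2, Millford 3 (total 15).
Pinehurst receives 2.

2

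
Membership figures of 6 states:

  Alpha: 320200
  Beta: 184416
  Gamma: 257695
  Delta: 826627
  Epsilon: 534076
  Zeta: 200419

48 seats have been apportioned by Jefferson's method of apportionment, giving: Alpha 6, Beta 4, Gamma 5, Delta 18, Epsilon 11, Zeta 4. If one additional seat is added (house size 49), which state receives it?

Priority for the next seat is population ÷ (current seats + 1).
Priorities: Alpha 45742.857, Beta 36883.200, Gamma 42949.167, Delta 43506.684, Epsilon 44506.333, Zeta 40083.800.
Highest priority: Alpha.

Alpha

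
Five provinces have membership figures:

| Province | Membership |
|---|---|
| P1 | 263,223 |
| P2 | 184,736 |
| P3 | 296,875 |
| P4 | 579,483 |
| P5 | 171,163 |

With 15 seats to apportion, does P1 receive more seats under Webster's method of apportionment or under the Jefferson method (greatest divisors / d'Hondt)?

Jefferson

Webster: P1 2, P2 2, P3 3, P4 6, P5 2.
Jefferson: P1 3, P2 2, P3 3, P4 6, P5 1.
P1 gets 2 under Webster and 3 under Jefferson.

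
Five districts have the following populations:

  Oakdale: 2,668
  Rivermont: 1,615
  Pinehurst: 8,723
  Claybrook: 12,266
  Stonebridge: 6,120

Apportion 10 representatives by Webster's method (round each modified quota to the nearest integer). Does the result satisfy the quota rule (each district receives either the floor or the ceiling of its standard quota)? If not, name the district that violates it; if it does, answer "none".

none

Standard quotas: Oakdale 0.850, Rivermont 0.514, Pinehurst 2.779, Claybrook 3.907, Stonebridge 1.950.
Webster allocation: Oakdale 1, Rivermont 0, Pinehurst 3, Claybrook 4, Stonebridge 2.
Every allocation lies between the lower and upper quota.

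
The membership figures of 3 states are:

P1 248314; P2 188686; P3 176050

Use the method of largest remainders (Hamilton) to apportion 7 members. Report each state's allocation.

P1 3, P2 2, P3 2

Standard divisor: 613050 ÷ 7 ≈ 87578.571.
Standard quotas: P1 2.8353, P2 2.1545, P3 2.0102.
Lower quotas: P1 2, P2 2, P3 2 (sum 6, leaving 1 seat).
Remainders in descending order: P1 0.8353, P2 0.1545, P3 0.0102.
The surplus seat goes to P1.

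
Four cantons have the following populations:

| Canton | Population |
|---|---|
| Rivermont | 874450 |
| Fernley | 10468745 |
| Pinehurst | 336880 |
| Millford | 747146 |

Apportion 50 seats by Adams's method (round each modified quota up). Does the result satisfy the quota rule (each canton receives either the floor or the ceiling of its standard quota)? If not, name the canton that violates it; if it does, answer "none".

Standard quotas: Rivermont 3.518, Fernley 42.120, Pinehurst 1.355, Millford 3.006.
Adams allocation: Rivermont 4, Fernley 41, Pinehurst 2, Millford 3.
Fernley has quota 42.120 (lower 42, upper 43) but receives 41 — outside the quota interval.

Fernley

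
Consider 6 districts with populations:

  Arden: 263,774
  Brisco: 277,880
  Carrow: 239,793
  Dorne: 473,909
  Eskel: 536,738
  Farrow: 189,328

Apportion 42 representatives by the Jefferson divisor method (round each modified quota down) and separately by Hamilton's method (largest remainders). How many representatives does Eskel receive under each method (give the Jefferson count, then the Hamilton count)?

12 and 11

Jefferson: Arden 5, Brisco 6, Carrow 5, Dorne 10, Eskel 12, Farrow 4.
Hamilton: Arden 6, Brisco 6, Carrow 5, Dorne 10, Eskel 11, Farrow 4.
Eskel gets 12 under Jefferson and 11 under Hamilton.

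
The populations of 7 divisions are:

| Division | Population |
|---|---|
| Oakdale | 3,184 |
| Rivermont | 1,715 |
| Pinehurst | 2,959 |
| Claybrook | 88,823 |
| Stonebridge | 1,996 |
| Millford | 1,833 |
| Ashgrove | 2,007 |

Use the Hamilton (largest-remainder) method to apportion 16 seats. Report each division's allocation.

Oakdale 1, Rivermont 0, Pinehurst 1, Claybrook 14, Stonebridge 0, Millford 0, Ashgrove 0

Total 102517; standard divisor 102517/16 ≈ 6407.312.
Standard quotas: Oakdale 0.4969, Rivermont 0.2677, Pinehurst 0.4618, Claybrook 13.8628, Stonebridge 0.3115, Millford 0.2861, Ashgrove 0.3132.
Lower quotas: Oakdale 0, Rivermont 0, Pinehurst 0, Claybrook 13, Stonebridge 0, Millford 0, Ashgrove 0 (sum 13, leaving 3 seats).
Remainders in descending order: Claybrook 0.8628, Oakdale 0.4969, Pinehurst 0.4618, Ashgrove 0.3132, Stonebridge 0.3115, Millford 0.2861, Rivermont 0.2677.
Largest remainders: Claybrook, Oakdale, Pinehurst receive the extra seats.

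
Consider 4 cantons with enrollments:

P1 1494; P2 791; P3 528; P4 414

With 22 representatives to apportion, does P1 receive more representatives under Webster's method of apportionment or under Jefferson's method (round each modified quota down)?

Jefferson

Webster: P1 10, P2 5, P3 4, P4 3.
Jefferson: P1 11, P2 5, P3 3, P4 3.
P1 gets 10 under Webster and 11 under Jefferson.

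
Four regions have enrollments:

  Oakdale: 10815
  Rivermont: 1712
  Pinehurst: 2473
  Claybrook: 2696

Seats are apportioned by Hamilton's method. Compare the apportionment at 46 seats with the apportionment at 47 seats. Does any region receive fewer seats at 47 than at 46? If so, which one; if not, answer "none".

At 46 seats: Oakdale 28, Rivermont 5, Pinehurst 6, Claybrook 7.
At 47 seats: Oakdale 29, Rivermont 4, Pinehurst 7, Claybrook 7.
Rivermont drops from 5 to 4.

Rivermont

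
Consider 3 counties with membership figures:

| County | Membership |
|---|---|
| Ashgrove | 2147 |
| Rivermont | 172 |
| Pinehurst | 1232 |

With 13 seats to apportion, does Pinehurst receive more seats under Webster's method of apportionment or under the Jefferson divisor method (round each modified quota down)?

Webster: Ashgrove 8, Rivermont 1, Pinehurst 4.
Jefferson: Ashgrove 8, Rivermont 0, Pinehurst 5.
Pinehurst gets 4 under Webster and 5 under Jefferson.

Jefferson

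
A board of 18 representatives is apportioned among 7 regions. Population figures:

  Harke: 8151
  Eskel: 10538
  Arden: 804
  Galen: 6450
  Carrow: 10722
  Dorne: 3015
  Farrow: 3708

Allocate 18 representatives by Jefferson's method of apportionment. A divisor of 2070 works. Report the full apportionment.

With modified divisor 2070: modified quotas Harke 3.938, Eskel 5.091, Arden 0.388, Galen 3.116, Carrow 5.180, Dorne 1.457, Farrow 1.791.
Rounding down: Harke 3, Eskel 5, Arden 0, Galen 3, Carrow 5, Dorne 1, Farrow 1 (total 18).

Harke 3, Eskel 5, Arden 0, Galen 3, Carrow 5, Dorne 1, Farrow 1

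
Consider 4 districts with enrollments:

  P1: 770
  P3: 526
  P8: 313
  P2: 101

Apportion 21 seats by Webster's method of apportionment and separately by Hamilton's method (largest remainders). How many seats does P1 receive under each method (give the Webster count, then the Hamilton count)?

Webster: P1 10, P3 6, P8 4, P2 1.
Hamilton: P1 9, P3 7, P8 4, P2 1.
P1 gets 10 under Webster and 9 under Hamilton.

10 and 9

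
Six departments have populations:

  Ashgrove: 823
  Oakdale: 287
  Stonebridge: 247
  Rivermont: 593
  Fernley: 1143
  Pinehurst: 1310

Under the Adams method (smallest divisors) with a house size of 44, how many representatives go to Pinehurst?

13

Standard divisor 4403/44 ≈ 100.068; standard quotas: Ashgrove 8.224, Oakdale 2.868, Stonebridge 2.468, Rivermont 5.926, Fernley 11.422, Pinehurst 13.091.
Rounding up gives 9, 3, 3, 6, 12, 14 = 47 seats, so the divisor must be adjusted.
With modified divisor 107: modified quotas Ashgrove 7.692, Oakdale 2.682, Stonebridge 2.308, Rivermont 5.542, Fernley 10.682, Pinehurst 12.243.
Rounding up: Ashgrove 8, Oakdale 3, Stonebridge 3, Rivermont 6, Fernley 11, Pinehurst 13 (total 44).
Pinehurst receives 13.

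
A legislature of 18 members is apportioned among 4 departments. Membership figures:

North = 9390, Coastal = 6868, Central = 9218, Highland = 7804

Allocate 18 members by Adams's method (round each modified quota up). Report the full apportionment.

Standard divisor 33280/18 ≈ 1848.889; standard quotas: North 5.079, Coastal 3.715, Central 4.986, Highland 4.221.
Rounding up gives 6, 4, 5, 5 = 20 seats, so the divisor must be adjusted.
With modified divisor 2100: modified quotas North 4.471, Coastal 3.270, Central 4.390, Highland 3.716.
Rounding up: North 5, Coastal 4, Central 5, Highland 4 (total 18).

North: 5; Coastal: 4; Central: 5; Highland: 4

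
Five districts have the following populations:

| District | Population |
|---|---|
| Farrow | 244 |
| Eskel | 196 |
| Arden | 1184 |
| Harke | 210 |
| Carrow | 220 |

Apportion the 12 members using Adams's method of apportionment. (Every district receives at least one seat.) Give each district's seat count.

Farrow: 2, Eskel: 1, Arden: 6, Harke: 1, Carrow: 2

Standard divisor 2054/12 ≈ 171.167; standard quotas: Farrow 1.426, Eskel 1.145, Arden 6.917, Harke 1.227, Carrow 1.285.
Rounding up gives 2, 2, 7, 2, 2 = 15 seats, so the divisor must be adjusted.
With modified divisor 215: modified quotas Farrow 1.135, Eskel 0.912, Arden 5.507, Harke 0.977, Carrow 1.023.
Rounding up: Farrow 2, Eskel 1, Arden 6, Harke 1, Carrow 2 (total 12).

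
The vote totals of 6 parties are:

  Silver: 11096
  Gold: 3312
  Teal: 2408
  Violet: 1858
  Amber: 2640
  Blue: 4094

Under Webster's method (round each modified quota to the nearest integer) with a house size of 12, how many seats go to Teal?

1

Standard divisor 25408/12 ≈ 2117.333; standard quotas: Silver 5.241, Gold 1.564, Teal 1.137, Violet 0.878, Amber 1.247, Blue 1.934.
Rounding to the nearest integer gives Silver 5, Gold 2, Teal 1, Violet 1, Amber 1, Blue 2 — total 12, matching the house size, so no adjustment is needed.
Teal receives 1.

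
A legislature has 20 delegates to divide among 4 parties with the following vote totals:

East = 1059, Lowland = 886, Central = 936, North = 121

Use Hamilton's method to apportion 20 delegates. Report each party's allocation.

East=7, Lowland=6, Central=6, North=1

Standard divisor: 3002 ÷ 20 ≈ 150.1.
Standard quotas: East 7.055, Lowland 5.903, Central 6.236, North 0.806.
Lower quotas: East 7, Lowland 5, Central 6, North 0 (sum 18, leaving 2 seats).
Remainders in descending order: Lowland 0.903, North 0.806, Central 0.236, East 0.055.
The surplus seats go to Lowland, North.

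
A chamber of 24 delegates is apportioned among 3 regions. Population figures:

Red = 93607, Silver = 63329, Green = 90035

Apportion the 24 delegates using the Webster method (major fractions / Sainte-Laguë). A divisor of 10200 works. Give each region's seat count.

With modified divisor 10200: modified quotas Red 9.177, Silver 6.209, Green 8.827.
Rounding to the nearest integer: Red 9, Silver 6, Green 9 (total 24).

Red: 9, Silver: 6, Green: 9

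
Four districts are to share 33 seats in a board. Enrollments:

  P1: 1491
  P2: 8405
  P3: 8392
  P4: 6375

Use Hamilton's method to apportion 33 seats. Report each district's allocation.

Total 24663; standard divisor 24663/33 ≈ 747.364.
Standard quotas: P1 1.9950, P2 11.2462, P3 11.2288, P4 8.5300.
Lower quotas: P1 1, P2 11, P3 11, P4 8 (sum 31, leaving 2 seats).
Remainders in descending order: P1 0.9950, P4 0.5300, P2 0.2462, P3 0.2288.
The surplus seats go to P1, P4.

P1=2, P2=11, P3=11, P4=9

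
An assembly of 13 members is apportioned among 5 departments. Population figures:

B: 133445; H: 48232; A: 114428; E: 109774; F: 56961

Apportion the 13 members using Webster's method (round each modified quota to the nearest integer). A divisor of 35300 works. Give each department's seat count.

B 4, H 1, A 3, E 3, F 2

With modified divisor 35300: modified quotas B 3.780, H 1.366, A 3.242, E 3.110, F 1.614.
Rounding to the nearest integer: B 4, H 1, A 3, E 3, F 2 (total 13).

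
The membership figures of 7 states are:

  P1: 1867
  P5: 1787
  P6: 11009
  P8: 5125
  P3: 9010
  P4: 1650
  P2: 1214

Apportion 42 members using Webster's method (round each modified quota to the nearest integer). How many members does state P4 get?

2

Standard divisor 31662/42 ≈ 753.857; standard quotas: P1 2.477, P5 2.370, P6 14.604, P8 6.798, P3 11.952, P4 2.189, P2 1.610.
Rounding to the nearest integer gives P1 2, P5 2, P6 15, P8 7, P3 12, P4 2, P2 2 — total 42, matching the house size, so no adjustment is needed.
P4 receives 2.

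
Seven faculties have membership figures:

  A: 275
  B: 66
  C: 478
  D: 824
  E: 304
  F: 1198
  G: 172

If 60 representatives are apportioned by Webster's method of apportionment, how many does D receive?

15

Standard divisor 3317/60 ≈ 55.283; standard quotas: A 4.974, B 1.194, C 8.646, D 14.905, E 5.499, F 21.670, G 3.111.
Rounding to the nearest integer gives A 5, B 1, C 9, D 15, E 5, F 22, G 3 — total 60, matching the house size, so no adjustment is needed.
D receives 15.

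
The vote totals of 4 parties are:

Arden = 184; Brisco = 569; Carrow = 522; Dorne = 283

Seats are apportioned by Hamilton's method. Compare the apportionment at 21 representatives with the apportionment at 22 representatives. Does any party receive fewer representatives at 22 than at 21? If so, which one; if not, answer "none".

none

At 21 seats: Arden 2, Brisco 8, Carrow 7, Dorne 4.
At 22 seats: Arden 3, Brisco 8, Carrow 7, Dorne 4.
No party's allocation decreased.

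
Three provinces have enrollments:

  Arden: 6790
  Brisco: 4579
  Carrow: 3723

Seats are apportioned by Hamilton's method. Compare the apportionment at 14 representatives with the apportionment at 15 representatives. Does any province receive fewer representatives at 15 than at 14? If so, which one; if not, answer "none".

At 14 seats: Arden 6, Brisco 4, Carrow 4.
At 15 seats: Arden 7, Brisco 4, Carrow 4.
No province's allocation decreased.

none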